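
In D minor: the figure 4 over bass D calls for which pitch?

Counting 3 letter steps above D lands on G; in D minor, that letter is G.

G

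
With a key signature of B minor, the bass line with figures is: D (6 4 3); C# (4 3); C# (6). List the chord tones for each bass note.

D (6/4/3): D, F#, G, B.
C# (6/4/3): C#, E, F#, A.
C# (6/3): C#, E, A.

D, F#, G, B | C#, E, F#, A | C#, E, A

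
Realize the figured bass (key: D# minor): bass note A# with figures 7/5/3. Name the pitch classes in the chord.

A third above A# in this key is C#.
A fifth above A# in this key is E#.
A seventh above A# in this key is G#.
Together with the bass A#, this spells A# minor seventh in root position.

A#, C#, E#, G#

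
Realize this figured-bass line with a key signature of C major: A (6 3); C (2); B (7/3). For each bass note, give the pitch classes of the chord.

A (6/3): A, C, F.
C (6/4/2): C, D, F, A.
B (7/5/3): B, D, F, A.

A, C, F | C, D, F, A | B, D, F, A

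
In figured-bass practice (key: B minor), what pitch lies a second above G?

A

Counting 1 letter step above G lands on A; in B minor, that letter is A.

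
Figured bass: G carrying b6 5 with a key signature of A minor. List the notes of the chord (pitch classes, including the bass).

G, B, D, Eb

The written figures b6 5 are shorthand for 6/5/3: the 3 is implied.
A third above G in this key is B.
A fifth above G in this key is D.
A sixth above G in this key is E, lowered to Eb by the flat.
Together with the bass G, this spells Eb augmented major seventh in first inversion.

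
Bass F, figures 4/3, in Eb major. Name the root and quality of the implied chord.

The figures 4/3 indicate a seventh chord in second inversion.
In second inversion the root lies a fourth above the bass: a fourth above F in Eb major is Bb.
The chord tones are F, Ab, Bb, D, giving Bb dominant seventh.

Bb dominant seventh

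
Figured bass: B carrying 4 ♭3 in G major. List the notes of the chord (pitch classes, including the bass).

The written figures 4 ♭3 are shorthand for 6/4/3: the 6 is implied.
A third above B in this key is D, lowered to Db by the flat.
A fourth above B in this key is E.
A sixth above B in this key is G.

B, Db, E, G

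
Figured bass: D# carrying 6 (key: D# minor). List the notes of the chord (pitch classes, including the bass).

D#, F#, B

The written figures 6 are shorthand for 6/3: the 3 is implied.
A third above D# in this key is F#.
A sixth above D# in this key is B.
Together with the bass D#, this spells B major in first inversion.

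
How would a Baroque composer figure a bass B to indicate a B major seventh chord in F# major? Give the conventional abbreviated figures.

7

B is the root of B major seventh, so the chord is in root position.
A seventh chord in root position is figured 7/5/3, conventionally abbreviated 7.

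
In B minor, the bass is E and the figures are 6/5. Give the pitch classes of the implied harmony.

E, G, B, C#

The written figures 6/5 are shorthand for 6/5/3: the 3 is implied.
A third above E in this key is G.
A fifth above E in this key is B.
A sixth above E in this key is C#.
Together with the bass E, this spells C# half-diminished seventh in first inversion.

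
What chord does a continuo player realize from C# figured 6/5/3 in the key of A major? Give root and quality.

The figures 6/5/3 indicate a seventh chord in first inversion.
In first inversion the root lies a sixth above the bass: a sixth above C# in A major is A.
The chord tones are C#, E, G#, A, giving A major seventh.

A major seventh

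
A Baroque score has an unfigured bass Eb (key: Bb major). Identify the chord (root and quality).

Eb major

An unfigured bass indicates a triad in root position.
In root position the bass is the root, so the root is Eb.
The chord tones are Eb, G, Bb, giving Eb major.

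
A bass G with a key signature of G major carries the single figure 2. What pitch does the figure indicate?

A

Counting 1 letter step above G lands on A; in G major, that letter is A.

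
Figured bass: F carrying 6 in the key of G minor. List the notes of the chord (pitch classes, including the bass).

F, A, D

The written figures 6 are shorthand for 6/3: the 3 is implied.
A third above F in this key is A.
A sixth above F in this key is D.
Together with the bass F, this spells D minor in first inversion.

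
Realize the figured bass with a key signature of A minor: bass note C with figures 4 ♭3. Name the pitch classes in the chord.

The written figures 4 ♭3 are shorthand for 6/4/3: the 6 is implied.
A third above C in this key is E, lowered to Eb by the flat.
A fourth above C in this key is F.
A sixth above C in this key is A.
Together with the bass C, this spells F dominant seventh in second inversion.

C, Eb, F, A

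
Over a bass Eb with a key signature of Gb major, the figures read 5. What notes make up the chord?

The written figures 5 are shorthand for 5/3: the 3 is implied.
A third above Eb in this key is Gb.
A fifth above Eb in this key is Bb.
Together with the bass Eb, this spells Eb minor in root position.

Eb, Gb, Bb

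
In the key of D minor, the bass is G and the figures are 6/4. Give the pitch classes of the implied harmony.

G, C, E

A fourth above G in this key is C.
A sixth above G in this key is E.
Together with the bass G, this spells C major in second inversion.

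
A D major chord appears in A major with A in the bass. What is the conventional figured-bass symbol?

A is the fifth of D major, so the chord is in second inversion.
A triad in second inversion is figured 6/4, conventionally abbreviated 6/4.

6/4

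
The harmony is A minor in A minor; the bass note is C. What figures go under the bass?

6

C is the third of A minor, so the chord is in first inversion.
A triad in first inversion is figured 6/3, conventionally abbreviated 6.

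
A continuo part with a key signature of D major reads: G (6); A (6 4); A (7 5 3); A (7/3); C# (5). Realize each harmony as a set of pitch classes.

G, B, E | A, D, F# | A, C#, E, G | A, C#, E, G | C#, E, G

G (6/3): G, B, E.
A (6/4): A, D, F#.
A (7/5/3): A, C#, E, G.
A (7/5/3): A, C#, E, G.
C# (5/3): C#, E, G.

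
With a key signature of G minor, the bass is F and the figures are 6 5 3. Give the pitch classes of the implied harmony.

A third above F in this key is A.
A fifth above F in this key is C.
A sixth above F in this key is D.
Together with the bass F, this spells D minor seventh in first inversion.

F, A, C, D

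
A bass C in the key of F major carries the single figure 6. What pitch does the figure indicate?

A

Counting 5 letter steps above C lands on A; in F major, that letter is A.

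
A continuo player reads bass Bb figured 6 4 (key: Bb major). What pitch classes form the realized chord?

A fourth above Bb in this key is Eb.
A sixth above Bb in this key is G.
Together with the bass Bb, this spells Eb major in second inversion.

Bb, Eb, G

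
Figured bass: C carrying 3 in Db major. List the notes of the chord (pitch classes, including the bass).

The written figures 3 are shorthand for 5/3: the 5 is implied.
A third above C in this key is Eb.
A fifth above C in this key is Gb.
Together with the bass C, this spells C diminished in root position.

C, Eb, Gb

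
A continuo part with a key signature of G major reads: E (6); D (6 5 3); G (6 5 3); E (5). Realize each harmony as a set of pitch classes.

E, G, C | D, F#, A, B | G, B, D, E | E, G, B

E (6/3): E, G, C.
D (6/5/3): D, F#, A, B.
G (6/5/3): G, B, D, E.
E (5/3): E, G, B.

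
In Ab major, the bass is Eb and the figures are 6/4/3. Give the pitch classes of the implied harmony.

Eb, G, Ab, C

A third above Eb in this key is G.
A fourth above Eb in this key is Ab.
A sixth above Eb in this key is C.
Together with the bass Eb, this spells Ab major seventh in second inversion.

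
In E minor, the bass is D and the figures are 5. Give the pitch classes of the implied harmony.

D, F#, A

The written figures 5 are shorthand for 5/3: the 3 is implied.
A third above D in this key is F#.
A fifth above D in this key is A.
Together with the bass D, this spells D major in root position.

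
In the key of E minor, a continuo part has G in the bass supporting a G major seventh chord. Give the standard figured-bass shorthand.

7

G is the root of G major seventh, so the chord is in root position.
A seventh chord in root position is figured 7/5/3, conventionally abbreviated 7.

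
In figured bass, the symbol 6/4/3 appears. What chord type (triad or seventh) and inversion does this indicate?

Intervals of 6/4/3 above the bass form a seventh chord; the bass is the fifth, so this is second inversion.

seventh chord, second inversion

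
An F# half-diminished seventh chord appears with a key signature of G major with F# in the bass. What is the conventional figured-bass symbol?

7

F# is the root of F# half-diminished seventh, so the chord is in root position.
A seventh chord in root position is figured 7/5/3, conventionally abbreviated 7.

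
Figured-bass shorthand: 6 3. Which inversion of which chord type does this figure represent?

triad, first inversion

Intervals of 6/3 above the bass form a triad; the bass is the third, so this is first inversion.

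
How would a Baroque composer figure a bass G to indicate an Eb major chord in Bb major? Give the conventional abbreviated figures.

G is the third of Eb major, so the chord is in first inversion.
A triad in first inversion is figured 6/3, conventionally abbreviated 6.

6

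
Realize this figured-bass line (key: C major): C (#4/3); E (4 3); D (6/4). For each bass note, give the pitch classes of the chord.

C (6/#4/3): C, E, F#, A.
E (6/4/3): E, G, A, C.
D (6/4): D, G, B.

C, E, F#, A | E, G, A, C | D, G, B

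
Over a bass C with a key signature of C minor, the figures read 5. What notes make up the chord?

The written figures 5 are shorthand for 5/3: the 3 is implied.
A third above C in this key is Eb.
A fifth above C in this key is G.
Together with the bass C, this spells C minor in root position.

C, Eb, G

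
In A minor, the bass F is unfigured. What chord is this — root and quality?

An unfigured bass indicates a triad in root position.
In root position the bass is the root, so the root is F.
The chord tones are F, A, C, giving F major.

F major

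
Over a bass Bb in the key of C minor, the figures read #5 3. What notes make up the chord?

A third above Bb in this key is D.
A fifth above Bb in this key is F, raised to F# by the sharp.
Together with the bass Bb, this spells Bb augmented in root position.

Bb, D, F#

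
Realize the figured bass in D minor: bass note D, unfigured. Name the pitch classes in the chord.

D, F, A

An unfigured bass implies 5/3.
A third above D in this key is F.
A fifth above D in this key is A.
Together with the bass D, this spells D minor in root position.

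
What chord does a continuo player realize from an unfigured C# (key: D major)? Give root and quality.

An unfigured bass indicates a triad in root position.
In root position the bass is the root, so the root is C#.
The chord tones are C#, E, G, giving C# diminished.

C# diminished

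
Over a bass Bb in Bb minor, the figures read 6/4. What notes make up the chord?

Bb, Eb, Gb

A fourth above Bb in this key is Eb.
A sixth above Bb in this key is Gb.
Together with the bass Bb, this spells Eb minor in second inversion.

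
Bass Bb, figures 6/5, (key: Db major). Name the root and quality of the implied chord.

Gb major seventh

The figures 6/5 indicate a seventh chord in first inversion.
In first inversion the root lies a sixth above the bass: a sixth above Bb in Db major is Gb.
The chord tones are Bb, Db, F, Gb, giving Gb major seventh.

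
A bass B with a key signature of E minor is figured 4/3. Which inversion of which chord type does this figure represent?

seventh chord, second inversion

4/3 is shorthand for 6/4/3.
Intervals of 6/4/3 above the bass form a seventh chord; the bass is the fifth, so this is second inversion.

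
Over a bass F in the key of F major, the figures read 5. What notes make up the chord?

F, A, C

The written figures 5 are shorthand for 5/3: the 3 is implied.
A third above F in this key is A.
A fifth above F in this key is C.
Together with the bass F, this spells F major in root position.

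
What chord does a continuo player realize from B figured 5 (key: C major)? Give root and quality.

The figures 5 indicate a triad in root position.
In root position the bass is the root, so the root is B.
The chord tones are B, D, F, giving B diminished.

B diminished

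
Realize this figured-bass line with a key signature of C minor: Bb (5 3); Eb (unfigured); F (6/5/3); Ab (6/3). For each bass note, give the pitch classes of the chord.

Bb, D, F | Eb, G, Bb | F, Ab, C, D | Ab, C, F

Bb (5/3): Bb, D, F.
Eb (5/3): Eb, G, Bb.
F (6/5/3): F, Ab, C, D.
Ab (6/3): Ab, C, F.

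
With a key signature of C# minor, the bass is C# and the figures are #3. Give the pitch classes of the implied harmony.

C#, E#, G#

The written figures #3 are shorthand for 5/3: the 5 is implied.
A third above C# in this key is E, raised to E# by the sharp.
A fifth above C# in this key is G#.
Together with the bass C#, this spells C# major in root position.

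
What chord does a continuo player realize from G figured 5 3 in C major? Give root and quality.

The figures 5 3 indicate a triad in root position.
In root position the bass is the root, so the root is G.
The chord tones are G, B, D, giving G major.

G major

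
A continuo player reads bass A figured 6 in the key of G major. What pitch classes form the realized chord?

The written figures 6 are shorthand for 6/3: the 3 is implied.
A third above A in this key is C.
A sixth above A in this key is F#.
Together with the bass A, this spells F# diminished in first inversion.

A, C, F#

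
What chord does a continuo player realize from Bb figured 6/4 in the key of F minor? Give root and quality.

Eb major

The figures 6/4 indicate a triad in second inversion.
In second inversion the root lies a fourth above the bass: a fourth above Bb in F minor is Eb.
The chord tones are Bb, Eb, G, giving Eb major.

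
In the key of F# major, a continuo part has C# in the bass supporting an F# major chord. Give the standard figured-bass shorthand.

6/4

C# is the fifth of F# major, so the chord is in second inversion.
A triad in second inversion is figured 6/4, conventionally abbreviated 6/4.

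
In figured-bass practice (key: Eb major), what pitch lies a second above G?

Counting 1 letter step above G lands on A; in Eb major, that letter is Ab.

Ab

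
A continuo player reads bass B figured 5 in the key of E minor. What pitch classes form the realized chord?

The written figures 5 are shorthand for 5/3: the 3 is implied.
A third above B in this key is D.
A fifth above B in this key is F#.
Together with the bass B, this spells B minor in root position.

B, D, F#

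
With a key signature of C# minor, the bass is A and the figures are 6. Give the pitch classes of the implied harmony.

A, C#, F#

The written figures 6 are shorthand for 6/3: the 3 is implied.
A third above A in this key is C#.
A sixth above A in this key is F#.
Together with the bass A, this spells F# minor in first inversion.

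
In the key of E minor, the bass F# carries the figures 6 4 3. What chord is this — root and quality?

B minor seventh

The figures 6 4 3 indicate a seventh chord in second inversion.
In second inversion the root lies a fourth above the bass: a fourth above F# in E minor is B.
The chord tones are F#, A, B, D, giving B minor seventh.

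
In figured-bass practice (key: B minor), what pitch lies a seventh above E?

Counting 6 letter steps above E lands on D; in B minor, that letter is D.

D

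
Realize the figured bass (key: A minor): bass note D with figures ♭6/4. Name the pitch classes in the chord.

A fourth above D in this key is G.
A sixth above D in this key is B, lowered to Bb by the flat.
Together with the bass D, this spells G minor in second inversion.

D, G, Bb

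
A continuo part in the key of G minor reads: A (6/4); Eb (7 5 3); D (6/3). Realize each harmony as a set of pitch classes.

A (6/4): A, D, F.
Eb (7/5/3): Eb, G, Bb, D.
D (6/3): D, F, Bb.

A, D, F | Eb, G, Bb, D | D, F, Bb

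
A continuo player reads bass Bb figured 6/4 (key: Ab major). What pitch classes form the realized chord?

Bb, Eb, G

A fourth above Bb in this key is Eb.
A sixth above Bb in this key is G.
Together with the bass Bb, this spells Eb major in second inversion.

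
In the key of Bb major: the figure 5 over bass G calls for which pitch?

Counting 4 letter steps above G lands on D; in Bb major, that letter is D.

D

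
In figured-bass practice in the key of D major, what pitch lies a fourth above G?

Counting 3 letter steps above G lands on C; in D major, that letter is C#.

C#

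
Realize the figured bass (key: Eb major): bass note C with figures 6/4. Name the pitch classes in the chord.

A fourth above C in this key is F.
A sixth above C in this key is Ab.
Together with the bass C, this spells F minor in second inversion.

C, F, Ab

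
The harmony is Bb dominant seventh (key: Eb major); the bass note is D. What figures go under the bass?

D is the third of Bb dominant seventh, so the chord is in first inversion.
A seventh chord in first inversion is figured 6/5/3, conventionally abbreviated 6/5.

6/5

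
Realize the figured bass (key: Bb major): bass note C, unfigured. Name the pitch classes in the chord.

C, Eb, G

An unfigured bass implies 5/3.
A third above C in this key is Eb.
A fifth above C in this key is G.
Together with the bass C, this spells C minor in root position.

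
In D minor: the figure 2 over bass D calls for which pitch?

E

Counting 1 letter step above D lands on E; in D minor, that letter is E.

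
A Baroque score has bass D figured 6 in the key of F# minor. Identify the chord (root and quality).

B minor

The figures 6 indicate a triad in first inversion.
In first inversion the root lies a sixth above the bass: a sixth above D in F# minor is B.
The chord tones are D, F#, B, giving B minor.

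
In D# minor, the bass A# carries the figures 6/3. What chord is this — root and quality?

F# major

The figures 6/3 indicate a triad in first inversion.
In first inversion the root lies a sixth above the bass: a sixth above A# in D# minor is F#.
The chord tones are A#, C#, F#, giving F# major.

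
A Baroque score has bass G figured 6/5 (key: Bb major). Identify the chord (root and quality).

Eb major seventh

The figures 6/5 indicate a seventh chord in first inversion.
In first inversion the root lies a sixth above the bass: a sixth above G in Bb major is Eb.
The chord tones are G, Bb, D, Eb, giving Eb major seventh.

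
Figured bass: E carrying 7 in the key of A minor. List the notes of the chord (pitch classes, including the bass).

E, G, B, D

The written figures 7 are shorthand for 7/5/3: the 5/3 are implied.
A third above E in this key is G.
A fifth above E in this key is B.
A seventh above E in this key is D.
Together with the bass E, this spells E minor seventh in root position.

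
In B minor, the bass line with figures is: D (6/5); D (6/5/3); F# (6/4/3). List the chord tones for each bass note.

D (6/5/3): D, F#, A, B.
D (6/5/3): D, F#, A, B.
F# (6/4/3): F#, A, B, D.

D, F#, A, B | D, F#, A, B | F#, A, B, D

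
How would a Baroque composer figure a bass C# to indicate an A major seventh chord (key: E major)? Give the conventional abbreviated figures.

6/5

C# is the third of A major seventh, so the chord is in first inversion.
A seventh chord in first inversion is figured 6/5/3, conventionally abbreviated 6/5.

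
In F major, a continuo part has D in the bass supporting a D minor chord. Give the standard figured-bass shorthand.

no figures

D is the root of D minor, so the chord is in root position.
A triad in root position is figured 5/3, conventionally abbreviated (no figures — root-position triad).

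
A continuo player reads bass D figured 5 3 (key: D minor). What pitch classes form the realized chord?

A third above D in this key is F.
A fifth above D in this key is A.
Together with the bass D, this spells D minor in root position.

D, F, A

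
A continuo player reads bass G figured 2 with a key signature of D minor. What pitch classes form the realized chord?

G, A, C, E

The written figures 2 are shorthand for 6/4/2: the 6/4 are implied.
A second above G in this key is A.
A fourth above G in this key is C.
A sixth above G in this key is E.
Together with the bass G, this spells A minor seventh in third inversion.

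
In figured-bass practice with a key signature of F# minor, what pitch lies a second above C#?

Counting 1 letter step above C# lands on D; in F# minor, that letter is D.

D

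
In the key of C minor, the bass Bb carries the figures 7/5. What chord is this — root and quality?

Bb dominant seventh

The figures 7/5 indicate a seventh chord in root position.
In root position the bass is the root, so the root is Bb.
The chord tones are Bb, D, F, Ab, giving Bb dominant seventh.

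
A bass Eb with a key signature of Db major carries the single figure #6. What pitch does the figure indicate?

C#

Counting 5 letter steps above Eb lands on C; in Db major, that letter is C.
The #6 figure raises it a semitone, giving C#.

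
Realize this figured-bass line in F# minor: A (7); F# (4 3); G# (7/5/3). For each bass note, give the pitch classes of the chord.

A, C#, E, G# | F#, A, B, D | G#, B, D, F#

A (7/5/3): A, C#, E, G#.
F# (6/4/3): F#, A, B, D.
G# (7/5/3): G#, B, D, F#.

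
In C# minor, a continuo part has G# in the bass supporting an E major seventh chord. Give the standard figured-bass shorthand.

G# is the third of E major seventh, so the chord is in first inversion.
A seventh chord in first inversion is figured 6/5/3, conventionally abbreviated 6/5.

6/5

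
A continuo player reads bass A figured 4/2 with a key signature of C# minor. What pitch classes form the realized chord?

The written figures 4/2 are shorthand for 6/4/2: the 6 is implied.
A second above A in this key is B.
A fourth above A in this key is D#.
A sixth above A in this key is F#.
Together with the bass A, this spells B dominant seventh in third inversion.

A, B, D#, F#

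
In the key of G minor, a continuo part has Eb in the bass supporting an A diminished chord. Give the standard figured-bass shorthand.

Eb is the fifth of A diminished, so the chord is in second inversion.
A triad in second inversion is figured 6/4, conventionally abbreviated 6/4.

6/4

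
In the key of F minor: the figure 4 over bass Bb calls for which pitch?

Counting 3 letter steps above Bb lands on E; in F minor, that letter is Eb.

Eb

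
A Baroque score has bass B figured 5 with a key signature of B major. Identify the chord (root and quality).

B major

The figures 5 indicate a triad in root position.
In root position the bass is the root, so the root is B.
The chord tones are B, D#, F#, giving B major.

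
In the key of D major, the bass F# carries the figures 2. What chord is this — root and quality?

G major seventh

The figures 2 indicate a seventh chord in third inversion.
In third inversion the root lies a second above the bass: a second above F# in D major is G.
The chord tones are F#, G, B, D, giving G major seventh.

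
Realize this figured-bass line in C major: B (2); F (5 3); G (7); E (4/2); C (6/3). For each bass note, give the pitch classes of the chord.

B, C, E, G | F, A, C | G, B, D, F | E, F, A, C | C, E, A

B (6/4/2): B, C, E, G.
F (5/3): F, A, C.
G (7/5/3): G, B, D, F.
E (6/4/2): E, F, A, C.
C (6/3): C, E, A.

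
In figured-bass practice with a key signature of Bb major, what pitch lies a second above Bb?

Counting 1 letter step above Bb lands on C; in Bb major, that letter is C.

C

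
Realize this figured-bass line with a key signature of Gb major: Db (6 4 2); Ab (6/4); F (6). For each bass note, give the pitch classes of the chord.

Db, Eb, Gb, Bb | Ab, Db, F | F, Ab, Db

Db (6/4/2): Db, Eb, Gb, Bb.
Ab (6/4): Ab, Db, F.
F (6/3): F, Ab, Db.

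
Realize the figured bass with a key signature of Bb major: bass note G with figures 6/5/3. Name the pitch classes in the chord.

G, Bb, D, Eb

A third above G in this key is Bb.
A fifth above G in this key is D.
A sixth above G in this key is Eb.
Together with the bass G, this spells Eb major seventh in first inversion.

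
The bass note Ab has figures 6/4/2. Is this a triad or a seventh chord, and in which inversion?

seventh chord, third inversion

Intervals of 6/4/2 above the bass form a seventh chord; the bass is the seventh, so this is third inversion.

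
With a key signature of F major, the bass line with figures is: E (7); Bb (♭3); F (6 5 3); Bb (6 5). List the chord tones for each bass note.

E (7/5/3): E, G, Bb, D.
Bb (5/b3): Bb, Db, F.
F (6/5/3): F, A, C, D.
Bb (6/5/3): Bb, D, F, G.

E, G, Bb, D | Bb, Db, F | F, A, C, D | Bb, D, F, G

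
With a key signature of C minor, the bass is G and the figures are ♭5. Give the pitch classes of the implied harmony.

G, Bb, Db

The written figures ♭5 are shorthand for 5/3: the 3 is implied.
A third above G in this key is Bb.
A fifth above G in this key is D, lowered to Db by the flat.
Together with the bass G, this spells G diminished in root position.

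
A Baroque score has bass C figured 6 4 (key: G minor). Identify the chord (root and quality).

The figures 6 4 indicate a triad in second inversion.
In second inversion the root lies a fourth above the bass: a fourth above C in G minor is F.
The chord tones are C, F, A, giving F major.

F major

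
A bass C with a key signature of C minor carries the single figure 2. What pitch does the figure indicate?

D

Counting 1 letter step above C lands on D; in C minor, that letter is D.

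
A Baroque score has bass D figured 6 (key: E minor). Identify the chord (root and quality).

B minor

The figures 6 indicate a triad in first inversion.
In first inversion the root lies a sixth above the bass: a sixth above D in E minor is B.
The chord tones are D, F#, B, giving B minor.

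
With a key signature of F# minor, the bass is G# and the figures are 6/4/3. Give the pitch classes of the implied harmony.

A third above G# in this key is B.
A fourth above G# in this key is C#.
A sixth above G# in this key is E.
Together with the bass G#, this spells C# minor seventh in second inversion.

G#, B, C#, E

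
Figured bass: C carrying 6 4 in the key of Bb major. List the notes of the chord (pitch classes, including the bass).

C, F, A

A fourth above C in this key is F.
A sixth above C in this key is A.
Together with the bass C, this spells F major in second inversion.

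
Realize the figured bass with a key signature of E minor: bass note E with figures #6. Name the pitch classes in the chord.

E, G, C#

The written figures #6 are shorthand for 6/3: the 3 is implied.
A third above E in this key is G.
A sixth above E in this key is C, raised to C# by the sharp.
Together with the bass E, this spells C# diminished in first inversion.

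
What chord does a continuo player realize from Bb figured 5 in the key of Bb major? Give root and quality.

The figures 5 indicate a triad in root position.
In root position the bass is the root, so the root is Bb.
The chord tones are Bb, D, F, giving Bb major.

Bb major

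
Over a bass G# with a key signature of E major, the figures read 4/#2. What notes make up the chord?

G#, A#, C#, E

The written figures 4/#2 are shorthand for 6/4/2: the 6 is implied.
A second above G# in this key is A, raised to A# by the sharp.
A fourth above G# in this key is C#.
A sixth above G# in this key is E.
Together with the bass G#, this spells A# half-diminished seventh in third inversion.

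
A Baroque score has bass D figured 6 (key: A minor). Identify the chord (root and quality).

B diminished

The figures 6 indicate a triad in first inversion.
In first inversion the root lies a sixth above the bass: a sixth above D in A minor is B.
The chord tones are D, F, B, giving B diminished.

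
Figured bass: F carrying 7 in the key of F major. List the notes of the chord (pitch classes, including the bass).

The written figures 7 are shorthand for 7/5/3: the 5/3 are implied.
A third above F in this key is A.
A fifth above F in this key is C.
A seventh above F in this key is E.
Together with the bass F, this spells F major seventh in root position.

F, A, C, E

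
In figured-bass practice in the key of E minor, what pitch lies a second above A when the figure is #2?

B#

Counting 1 letter step above A lands on B; in E minor, that letter is B.
The #2 figure raises it a semitone, giving B#.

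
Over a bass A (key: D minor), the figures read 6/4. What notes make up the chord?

A, D, F

A fourth above A in this key is D.
A sixth above A in this key is F.
Together with the bass A, this spells D minor in second inversion.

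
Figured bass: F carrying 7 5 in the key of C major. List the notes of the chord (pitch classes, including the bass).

F, A, C, E

The written figures 7 5 are shorthand for 7/5/3: the 3 is implied.
A third above F in this key is A.
A fifth above F in this key is C.
A seventh above F in this key is E.
Together with the bass F, this spells F major seventh in root position.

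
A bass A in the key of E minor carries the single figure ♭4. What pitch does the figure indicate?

Counting 3 letter steps above A lands on D; in E minor, that letter is D.
The b4 figure lowers it a semitone, giving Db.

Db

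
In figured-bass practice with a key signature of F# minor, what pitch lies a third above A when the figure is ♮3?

Counting 2 letter steps above A lands on C; in F# minor, that letter is C#.
The ♮3 figure makes it natural, giving C.

C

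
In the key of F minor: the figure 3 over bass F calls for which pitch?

Ab

Counting 2 letter steps above F lands on A; in F minor, that letter is Ab.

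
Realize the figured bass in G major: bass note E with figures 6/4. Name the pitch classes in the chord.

A fourth above E in this key is A.
A sixth above E in this key is C.
Together with the bass E, this spells A minor in second inversion.

E, A, C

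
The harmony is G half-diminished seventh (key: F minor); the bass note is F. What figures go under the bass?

4/2

F is the seventh of G half-diminished seventh, so the chord is in third inversion.
A seventh chord in third inversion is figured 6/4/2, conventionally abbreviated 4/2.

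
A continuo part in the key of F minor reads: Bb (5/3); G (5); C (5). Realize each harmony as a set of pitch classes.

Bb (5/3): Bb, Db, F.
G (5/3): G, Bb, Db.
C (5/3): C, Eb, G.

Bb, Db, F | G, Bb, Db | C, Eb, G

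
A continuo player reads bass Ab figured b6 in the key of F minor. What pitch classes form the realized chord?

Ab, C, Fb

The written figures b6 are shorthand for 6/3: the 3 is implied.
A third above Ab in this key is C.
A sixth above Ab in this key is F, lowered to Fb by the flat.
Together with the bass Ab, this spells Fb augmented in first inversion.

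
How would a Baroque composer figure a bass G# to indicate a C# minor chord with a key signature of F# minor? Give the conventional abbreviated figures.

6/4

G# is the fifth of C# minor, so the chord is in second inversion.
A triad in second inversion is figured 6/4, conventionally abbreviated 6/4.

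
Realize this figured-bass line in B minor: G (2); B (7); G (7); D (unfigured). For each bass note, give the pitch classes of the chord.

G, A, C#, E | B, D, F#, A | G, B, D, F# | D, F#, A

G (6/4/2): G, A, C#, E.
B (7/5/3): B, D, F#, A.
G (7/5/3): G, B, D, F#.
D (5/3): D, F#, A.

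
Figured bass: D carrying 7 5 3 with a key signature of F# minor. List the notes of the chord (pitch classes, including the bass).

D, F#, A, C#

A third above D in this key is F#.
A fifth above D in this key is A.
A seventh above D in this key is C#.
Together with the bass D, this spells D major seventh in root position.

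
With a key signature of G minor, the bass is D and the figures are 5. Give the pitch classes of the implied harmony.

D, F, A

The written figures 5 are shorthand for 5/3: the 3 is implied.
A third above D in this key is F.
A fifth above D in this key is A.
Together with the bass D, this spells D minor in root position.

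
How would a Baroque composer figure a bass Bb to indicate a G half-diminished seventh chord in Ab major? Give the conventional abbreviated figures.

Bb is the third of G half-diminished seventh, so the chord is in first inversion.
A seventh chord in first inversion is figured 6/5/3, conventionally abbreviated 6/5.

6/5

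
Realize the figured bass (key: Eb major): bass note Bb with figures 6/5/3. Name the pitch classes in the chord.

Bb, D, F, G

A third above Bb in this key is D.
A fifth above Bb in this key is F.
A sixth above Bb in this key is G.
Together with the bass Bb, this spells G minor seventh in first inversion.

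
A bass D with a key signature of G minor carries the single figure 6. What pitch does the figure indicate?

Bb

Counting 5 letter steps above D lands on B; in G minor, that letter is Bb.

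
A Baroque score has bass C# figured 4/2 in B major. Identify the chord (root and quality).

D# minor seventh

The figures 4/2 indicate a seventh chord in third inversion.
In third inversion the root lies a second above the bass: a second above C# in B major is D#.
The chord tones are C#, D#, F#, A#, giving D# minor seventh.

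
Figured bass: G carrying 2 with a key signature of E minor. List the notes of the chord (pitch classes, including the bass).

G, A, C, E

The written figures 2 are shorthand for 6/4/2: the 6/4 are implied.
A second above G in this key is A.
A fourth above G in this key is C.
A sixth above G in this key is E.
Together with the bass G, this spells A minor seventh in third inversion.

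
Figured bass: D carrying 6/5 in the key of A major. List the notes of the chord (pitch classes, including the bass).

D, F#, A, B

The written figures 6/5 are shorthand for 6/5/3: the 3 is implied.
A third above D in this key is F#.
A fifth above D in this key is A.
A sixth above D in this key is B.
Together with the bass D, this spells B minor seventh in first inversion.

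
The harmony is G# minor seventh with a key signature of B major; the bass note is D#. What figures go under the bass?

4/3

D# is the fifth of G# minor seventh, so the chord is in second inversion.
A seventh chord in second inversion is figured 6/4/3, conventionally abbreviated 4/3.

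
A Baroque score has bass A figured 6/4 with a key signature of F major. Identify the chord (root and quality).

The figures 6/4 indicate a triad in second inversion.
In second inversion the root lies a fourth above the bass: a fourth above A in F major is D.
The chord tones are A, D, F, giving D minor.

D minor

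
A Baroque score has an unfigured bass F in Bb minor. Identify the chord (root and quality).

F minor

An unfigured bass indicates a triad in root position.
In root position the bass is the root, so the root is F.
The chord tones are F, Ab, C, giving F minor.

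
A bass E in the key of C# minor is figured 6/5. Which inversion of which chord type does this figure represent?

seventh chord, first inversion

6/5 is shorthand for 6/5/3.
Intervals of 6/5/3 above the bass form a seventh chord; the bass is the third, so this is first inversion.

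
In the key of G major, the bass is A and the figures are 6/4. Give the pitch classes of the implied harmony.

A, D, F#

A fourth above A in this key is D.
A sixth above A in this key is F#.
Together with the bass A, this spells D major in second inversion.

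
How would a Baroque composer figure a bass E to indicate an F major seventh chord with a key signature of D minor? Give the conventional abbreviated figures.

E is the seventh of F major seventh, so the chord is in third inversion.
A seventh chord in third inversion is figured 6/4/2, conventionally abbreviated 4/2.

4/2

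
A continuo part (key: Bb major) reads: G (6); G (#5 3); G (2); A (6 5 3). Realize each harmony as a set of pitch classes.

G, Bb, Eb | G, Bb, D# | G, A, C, Eb | A, C, Eb, F

G (6/3): G, Bb, Eb.
G (#5/3): G, Bb, D#.
G (6/4/2): G, A, C, Eb.
A (6/5/3): A, C, Eb, F.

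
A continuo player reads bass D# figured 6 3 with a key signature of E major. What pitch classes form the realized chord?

D#, F#, B

A third above D# in this key is F#.
A sixth above D# in this key is B.
Together with the bass D#, this spells B major in first inversion.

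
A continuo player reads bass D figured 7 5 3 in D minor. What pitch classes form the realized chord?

D, F, A, C

A third above D in this key is F.
A fifth above D in this key is A.
A seventh above D in this key is C.
Together with the bass D, this spells D minor seventh in root position.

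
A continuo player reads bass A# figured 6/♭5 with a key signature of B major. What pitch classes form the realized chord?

The written figures 6/♭5 are shorthand for 6/5/3: the 3 is implied.
A third above A# in this key is C#.
A fifth above A# in this key is E, lowered to Eb by the flat.
A sixth above A# in this key is F#.

A#, C#, Eb, F#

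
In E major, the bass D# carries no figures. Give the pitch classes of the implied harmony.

D#, F#, A

An unfigured bass implies 5/3.
A third above D# in this key is F#.
A fifth above D# in this key is A.
Together with the bass D#, this spells D# diminished in root position.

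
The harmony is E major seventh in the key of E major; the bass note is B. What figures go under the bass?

B is the fifth of E major seventh, so the chord is in second inversion.
A seventh chord in second inversion is figured 6/4/3, conventionally abbreviated 4/3.

4/3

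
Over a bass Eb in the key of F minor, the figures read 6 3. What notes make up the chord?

Eb, G, C

A third above Eb in this key is G.
A sixth above Eb in this key is C.
Together with the bass Eb, this spells C minor in first inversion.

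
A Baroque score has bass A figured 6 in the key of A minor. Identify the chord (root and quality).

The figures 6 indicate a triad in first inversion.
In first inversion the root lies a sixth above the bass: a sixth above A in A minor is F.
The chord tones are A, C, F, giving F major.

F major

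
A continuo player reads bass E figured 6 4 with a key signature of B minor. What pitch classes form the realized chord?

A fourth above E in this key is A.
A sixth above E in this key is C#.
Together with the bass E, this spells A major in second inversion.

E, A, C#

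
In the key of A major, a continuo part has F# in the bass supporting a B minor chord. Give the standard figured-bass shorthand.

6/4

F# is the fifth of B minor, so the chord is in second inversion.
A triad in second inversion is figured 6/4, conventionally abbreviated 6/4.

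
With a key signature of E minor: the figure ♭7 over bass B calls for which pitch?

Ab

Counting 6 letter steps above B lands on A; in E minor, that letter is A.
The b7 figure lowers it a semitone, giving Ab.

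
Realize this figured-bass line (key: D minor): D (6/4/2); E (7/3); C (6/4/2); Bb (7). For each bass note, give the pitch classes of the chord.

D, E, G, Bb | E, G, Bb, D | C, D, F, A | Bb, D, F, A

D (6/4/2): D, E, G, Bb.
E (7/5/3): E, G, Bb, D.
C (6/4/2): C, D, F, A.
Bb (7/5/3): Bb, D, F, A.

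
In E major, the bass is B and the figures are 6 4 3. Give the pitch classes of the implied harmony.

A third above B in this key is D#.
A fourth above B in this key is E.
A sixth above B in this key is G#.
Together with the bass B, this spells E major seventh in second inversion.

B, D#, E, G#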